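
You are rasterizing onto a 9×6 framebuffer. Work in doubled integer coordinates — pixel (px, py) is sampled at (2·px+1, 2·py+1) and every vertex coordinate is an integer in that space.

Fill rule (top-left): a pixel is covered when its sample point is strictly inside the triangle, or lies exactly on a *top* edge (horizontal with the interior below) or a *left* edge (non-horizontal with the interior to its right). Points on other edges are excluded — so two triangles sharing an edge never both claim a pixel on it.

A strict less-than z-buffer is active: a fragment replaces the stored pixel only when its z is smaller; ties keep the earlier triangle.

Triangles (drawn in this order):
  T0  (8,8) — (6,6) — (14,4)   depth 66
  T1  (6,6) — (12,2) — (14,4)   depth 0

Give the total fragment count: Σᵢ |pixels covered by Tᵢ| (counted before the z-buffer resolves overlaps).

T0:
  2·area = 20
  edge (8, 8)→(6, 6): d=(-2,-2) top-left  bias=+0
  edge (6, 6)→(14, 4): d=(8,-2) top-left  bias=+0
  edge (14, 4)→(8, 8): d=(-6,4) right/bottom  bias=-1
    (0,0)@(1, 1): e=[0,-50,70] → .  [on edge]
    (1,1)@(3, 3): e=[0,-30,50] → .  [on edge]
    (2,2)@(5, 5): e=[0,-10,30] → .  [on edge]
    (5,2)@(11, 5): e=[12,2,6] → X
    (6,2)@(13, 5): e=[16,6,-2] → .
    (3,3)@(7, 7): e=[0,10,10] → X  [on edge]
    (4,3)@(9, 7): e=[4,14,2] → X
    (5,3)@(11, 7): e=[8,18,-6] → .
    (3,4)@(7, 9): e=[-4,26,-2] → .
    (4,4)@(9, 9): e=[0,30,-10] → .  [on edge]
    (5,5)@(11, 11): e=[0,50,-30] → .  [on edge]
  covered (3 px):
    . . . . . . . . .
    . . . . . . . . .
    . . . . . X . . .
    . . . X X . . . .
    . . . . . . . . .
    . . . . . . . . .
T1:
  2·area = 20
  edge (6, 6)→(12, 2): d=(6,-4) top-left  bias=+0
  edge (12, 2)→(14, 4): d=(2,2) right/bottom  bias=-1
  edge (14, 4)→(6, 6): d=(-8,2) right/bottom  bias=-1
    (5,0)@(11, 1): e=[-10,0,30] → .  [on edge]
    (5,1)@(11, 3): e=[2,4,14] → X
    (6,1)@(13, 3): e=[10,0,10] → .  [on edge]
    (4,2)@(9, 5): e=[6,12,2] → X
    (5,2)@(11, 5): e=[14,8,-2] → .
    (7,2)@(15, 5): e=[30,0,-10] → .  [on edge]
    (4,3)@(9, 7): e=[18,16,-14] → .
    (8,3)@(17, 7): e=[50,0,-30] → .  [on edge]
  covered (2 px):
    . . . . . . . . .
    . . . . . X . . .
    . . . . X . . . .
    . . . . . . . . .
    . . . . . . . . .
    . . . . . . . . .

Final: 5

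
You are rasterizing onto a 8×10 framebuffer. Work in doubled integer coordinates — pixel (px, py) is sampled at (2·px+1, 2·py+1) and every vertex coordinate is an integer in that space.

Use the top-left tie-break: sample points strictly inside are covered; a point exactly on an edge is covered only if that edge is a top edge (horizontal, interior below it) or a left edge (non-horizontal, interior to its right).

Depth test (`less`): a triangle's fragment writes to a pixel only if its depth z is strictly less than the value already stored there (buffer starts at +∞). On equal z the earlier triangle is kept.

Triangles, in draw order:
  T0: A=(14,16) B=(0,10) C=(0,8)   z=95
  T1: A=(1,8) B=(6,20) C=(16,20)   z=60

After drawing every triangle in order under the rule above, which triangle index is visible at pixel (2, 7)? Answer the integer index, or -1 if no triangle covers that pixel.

T0:
  2·area = 28
  edge (14, 16)→(0, 10): d=(-14,-6) top-left  bias=+0
  edge (0, 10)→(0, 8): d=(0,-2) top-left  bias=+0
  edge (0, 8)→(14, 16): d=(14,8) right/bottom  bias=-1
    (0,4)@(1, 9): e=[20,2,6] → █
    (1,4)@(3, 9): e=[32,6,-10] → ·
    (0,5)@(1, 11): e=[-8,2,34] → ·
    (1,5)@(3, 11): e=[4,6,18] → █
    (2,5)@(5, 11): e=[16,10,2] → █
    (3,5)@(7, 11): e=[28,14,-14] → ·
    (1,6)@(3, 13): e=[-24,6,46] → ·
    (2,6)@(5, 13): e=[-12,10,30] → ·
    (3,6)@(7, 13): e=[0,14,14] → █  [on edge]
    (4,6)@(9, 13): e=[12,18,-2] → ·
    (3,7)@(7, 15): e=[-28,14,42] → ·
  covered (4 px):
    · · · · · · · ·
    · · · · · · · ·
    · · · · · · · ·
    · · · · · · · ·
    █ · · · · · · ·
    · █ █ · · · · ·
    · · · █ · · · ·
    · · · · · · · ·
    · · · · · · · ·
    · · · · · · · ·
T1:
  2·area = 120  (B↔C swapped to make it positive)
  edge (1, 8)→(16, 20): d=(15,12) right/bottom  bias=-1
  edge (16, 20)→(6, 20): d=(-10,0) right/bottom  bias=-1
  edge (6, 20)→(1, 8): d=(-5,-12) top-left  bias=+0
    (1,5)@(3, 11): e=[21,90,9] → █
    (2,5)@(5, 11): e=[-3,90,33] → ·
    (1,6)@(3, 13): e=[51,70,-1] → ·
    (2,6)@(5, 13): e=[27,70,23] → █
    (3,6)@(7, 13): e=[3,70,47] → █
    (4,6)@(9, 13): e=[-21,70,71] → ·
    (2,7)@(5, 15): e=[57,50,13] → █
    (4,7)@(9, 15): e=[9,50,61] → █
    (5,7)@(11, 15): e=[-15,50,85] → ·
    (2,8)@(5, 17): e=[87,30,3] → █
    (5,8)@(11, 17): e=[15,30,75] → █
    (6,8)@(13, 17): e=[-9,30,99] → ·
  covered (14 px):
    · · · · · · · ·
    · · · · · · · ·
    · · · · · · · ·
    · · · · · · · ·
    · · · · · · · ·
    · █ · · · · · ·
    · · █ █ · · · ·
    · · █ █ █ · · ·
    · · █ █ █ █ · ·
    · · · █ █ █ █ ·

Z-buffer (winner per pixel, '.' = empty):
  . . . . . . . .
  . . . . . . . .
  . . . . . . . .
  . . . . . . . .
  0 . . . . . . .
  . 1 0 . . . . .
  . . 1 1 . . . .
  . . 1 1 1 . . .
  . . 1 1 1 1 . .
  . . . 1 1 1 1 .

Final: 1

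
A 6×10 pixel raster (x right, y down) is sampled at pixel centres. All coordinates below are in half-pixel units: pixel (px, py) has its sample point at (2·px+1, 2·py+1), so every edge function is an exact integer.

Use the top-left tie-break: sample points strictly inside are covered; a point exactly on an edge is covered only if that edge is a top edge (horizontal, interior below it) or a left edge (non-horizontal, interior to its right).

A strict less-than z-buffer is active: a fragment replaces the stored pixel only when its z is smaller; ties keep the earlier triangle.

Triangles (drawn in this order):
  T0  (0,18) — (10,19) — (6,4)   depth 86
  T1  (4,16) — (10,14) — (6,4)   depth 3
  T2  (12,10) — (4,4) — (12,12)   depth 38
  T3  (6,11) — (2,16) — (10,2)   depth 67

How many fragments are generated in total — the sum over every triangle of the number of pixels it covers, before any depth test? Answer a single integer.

T0:
  2·area = 146  (B↔C swapped to make it positive)
  edge (0, 18)→(6, 4): d=(6,-14) top-left  bias=+0
  edge (6, 4)→(10, 19): d=(4,15) right/bottom  bias=-1
  edge (10, 19)→(0, 18): d=(-10,-1) top-left  bias=+0
    (2,3)@(5, 7): e=[4,27,115] → █
    (3,3)@(7, 7): e=[32,-3,117] → ·
    (2,4)@(5, 9): e=[16,35,95] → █
    (3,4)@(7, 9): e=[44,5,97] → █
    (4,4)@(9, 9): e=[72,-25,99] → ·
    (1,5)@(3, 11): e=[0,73,73] → █  [on edge]
    (4,5)@(9, 11): e=[84,-17,79] → ·
    (1,6)@(3, 13): e=[12,81,53] → █
    (4,6)@(9, 13): e=[96,-9,59] → ·
    (1,7)@(3, 15): e=[24,89,33] → █
    (4,7)@(9, 15): e=[108,-1,39] → ·
    (0,8)@(1, 17): e=[8,127,11] → █
  covered (17 px):
    · · · · · ·
    · · · · · ·
    · · · · · ·
    · · █ · · ·
    · · █ █ · ·
    · █ █ █ · ·
    · █ █ █ · ·
    · █ █ █ · ·
    █ █ █ █ █ ·
    · · · · · ·
T1:
  2·area = 68  (B↔C swapped to make it positive)
  edge (4, 16)→(6, 4): d=(2,-12) top-left  bias=+0
  edge (6, 4)→(10, 14): d=(4,10) right/bottom  bias=-1
  edge (10, 14)→(4, 16): d=(-6,2) right/bottom  bias=-1
    (3,3)@(7, 7): e=[18,2,48] → █
    (4,3)@(9, 7): e=[42,-18,44] → ·
    (3,4)@(7, 9): e=[22,10,36] → █
    (4,4)@(9, 9): e=[46,-10,32] → ·
    (2,5)@(5, 11): e=[2,38,28] → █
    (4,5)@(9, 11): e=[50,-2,20] → ·
    (2,6)@(5, 13): e=[6,46,16] → █
    (4,6)@(9, 13): e=[54,6,8] → █
    (5,6)@(11, 13): e=[78,-14,4] → ·
    (2,7)@(5, 15): e=[10,54,4] → █
    (3,7)@(7, 15): e=[34,34,0] → ·  [on edge]
    (4,7)@(9, 15): e=[58,14,-4] → ·
    (0,8)@(1, 17): e=[-34,102,0] → ·  [on edge]
  covered (8 px):
    · · · · · ·
    · · · · · ·
    · · · · · ·
    · · · █ · ·
    · · · █ · ·
    · · █ █ · ·
    · · █ █ █ ·
    · · █ · · ·
    · · · · · ·
    · · · · · ·
T2:
  2·area = 16  (B↔C swapped to make it positive)
  edge (12, 10)→(12, 12): d=(0,2) right/bottom  bias=-1
  edge (12, 12)→(4, 4): d=(-8,-8) top-left  bias=+0
  edge (4, 4)→(12, 10): d=(8,6) right/bottom  bias=-1
    (0,0)@(1, 1): e=[22,0,-6] → ·  [on edge]
    (1,1)@(3, 3): e=[18,0,-2] → ·  [on edge]
    (2,2)@(5, 5): e=[14,0,2] → █  [on edge]
    (3,2)@(7, 5): e=[10,16,-10] → ·
    (2,3)@(5, 7): e=[14,-16,18] → ·
    (3,3)@(7, 7): e=[10,0,6] → █  [on edge]
    (4,3)@(9, 7): e=[6,16,-6] → ·
    (3,4)@(7, 9): e=[10,-16,22] → ·
    (4,4)@(9, 9): e=[6,0,10] → █  [on edge]
    (5,4)@(11, 9): e=[2,16,-2] → ·
    (4,5)@(9, 11): e=[6,-16,26] → ·
    (5,5)@(11, 11): e=[2,0,14] → █  [on edge]
  covered (4 px):
    · · · · · ·
    · · · · · ·
    · · █ · · ·
    · · · █ · ·
    · · · · █ ·
    · · · · · █
    · · · · · ·
    · · · · · ·
    · · · · · ·
    · · · · · ·
T3:
  2·area = 16
  edge (6, 11)→(2, 16): d=(-4,5) right/bottom  bias=-1
  edge (2, 16)→(10, 2): d=(8,-14) top-left  bias=+0
  edge (10, 2)→(6, 11): d=(-4,9) right/bottom  bias=-1
    (2,5)@(5, 11): e=[5,2,9] → █
    (3,5)@(7, 11): e=[-5,30,-9] → ·
    (2,6)@(5, 13): e=[-3,18,1] → ·
  covered (1 px):
    · · · · · ·
    · · · · · ·
    · · · · · ·
    · · · · · ·
    · · · · · ·
    · · █ · · ·
    · · · · · ·
    · · · · · ·
    · · · · · ·
    · · · · · ·

Result: 30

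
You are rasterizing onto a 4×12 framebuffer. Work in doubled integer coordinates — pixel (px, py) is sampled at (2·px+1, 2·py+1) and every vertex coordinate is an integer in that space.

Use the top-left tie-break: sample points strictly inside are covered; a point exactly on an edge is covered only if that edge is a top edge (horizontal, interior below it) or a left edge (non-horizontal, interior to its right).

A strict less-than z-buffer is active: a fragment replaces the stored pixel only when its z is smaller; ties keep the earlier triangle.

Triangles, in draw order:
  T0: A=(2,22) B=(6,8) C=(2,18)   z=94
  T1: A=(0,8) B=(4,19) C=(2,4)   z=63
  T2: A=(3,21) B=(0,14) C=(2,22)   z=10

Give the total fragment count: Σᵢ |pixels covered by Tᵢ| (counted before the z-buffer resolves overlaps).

T0:
  2·area = 16  (B↔C swapped to make it positive)
  edge (2, 22)→(2, 18): d=(0,-4) top-left  bias=+0
  edge (2, 18)→(6, 8): d=(4,-10) top-left  bias=+0
  edge (6, 8)→(2, 22): d=(-4,14) right/bottom  bias=-1
    (2,5)@(5, 11): e=[12,2,2] → #
    (3,5)@(7, 11): e=[20,22,-26] → ·
    (2,6)@(5, 13): e=[12,10,-6] → ·
    (1,8)@(3, 17): e=[4,6,6] → #
    (2,8)@(5, 17): e=[12,26,-22] → ·
    (1,9)@(3, 19): e=[4,14,-2] → ·
  covered (2 px):
    · · · ·
    · · · ·
    · · · ·
    · · · ·
    · · · ·
    · · # ·
    · · · ·
    · · · ·
    · # · ·
    · · · ·
    · · · ·
    · · · ·
T1:
  2·area = 38  (B↔C swapped to make it positive)
  edge (0, 8)→(2, 4): d=(2,-4) top-left  bias=+0
  edge (2, 4)→(4, 19): d=(2,15) right/bottom  bias=-1
  edge (4, 19)→(0, 8): d=(-4,-11) top-left  bias=+0
    (0,3)@(1, 7): e=[2,21,15] → #
    (1,3)@(3, 7): e=[10,-9,37] → ·
    (0,4)@(1, 9): e=[6,25,7] → #
    (1,4)@(3, 9): e=[14,-5,29] → ·
    (0,5)@(1, 11): e=[10,29,-1] → ·
    (1,6)@(3, 13): e=[22,3,13] → #
    (2,6)@(5, 13): e=[30,-27,35] → ·
    (1,7)@(3, 15): e=[26,7,5] → #
    (2,7)@(5, 15): e=[34,-23,27] → ·
    (1,8)@(3, 17): e=[30,11,-3] → ·
  covered (4 px):
    · · · ·
    · · · ·
    · · · ·
    # · · ·
    # · · ·
    · · · ·
    · # · ·
    · # · ·
    · · · ·
    · · · ·
    · · · ·
    · · · ·
T2:
  2·area = 10  (B↔C swapped to make it positive)
  edge (3, 21)→(2, 22): d=(-1,1) right/bottom  bias=-1
  edge (2, 22)→(0, 14): d=(-2,-8) top-left  bias=+0
  edge (0, 14)→(3, 21): d=(3,7) right/bottom  bias=-1
    (0,8)@(1, 17): e=[6,2,2] → #
    (1,8)@(3, 17): e=[4,18,-12] → ·
    (3,8)@(7, 17): e=[0,50,-40] → ·  [on edge]
    (0,9)@(1, 19): e=[4,-2,8] → ·
    (2,9)@(5, 19): e=[0,30,-20] → ·  [on edge]
    (1,10)@(3, 21): e=[0,10,0] → ·  [on edge]
    (0,11)@(1, 23): e=[0,-10,20] → ·  [on edge]
  covered (1 px):
    · · · ·
    · · · ·
    · · · ·
    · · · ·
    · · · ·
    · · · ·
    · · · ·
    · · · ·
    # · · ·
    · · · ·
    · · · ·
    · · · ·

Final: 7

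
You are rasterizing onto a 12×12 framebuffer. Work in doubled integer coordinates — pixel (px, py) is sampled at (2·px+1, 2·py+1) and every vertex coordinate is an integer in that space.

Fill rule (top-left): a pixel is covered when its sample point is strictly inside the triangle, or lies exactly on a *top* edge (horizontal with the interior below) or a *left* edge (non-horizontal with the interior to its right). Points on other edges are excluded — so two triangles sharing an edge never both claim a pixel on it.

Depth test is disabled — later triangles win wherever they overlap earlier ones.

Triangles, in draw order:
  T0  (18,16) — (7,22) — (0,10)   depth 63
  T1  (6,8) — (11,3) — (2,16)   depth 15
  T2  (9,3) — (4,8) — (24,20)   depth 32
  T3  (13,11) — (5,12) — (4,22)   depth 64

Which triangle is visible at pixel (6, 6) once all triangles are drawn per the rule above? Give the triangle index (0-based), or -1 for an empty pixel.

T0:
  2·area = 174
  edge (18, 16)→(7, 22): d=(-11,6) right/bottom  bias=-1
  edge (7, 22)→(0, 10): d=(-7,-12) top-left  bias=+0
  edge (0, 10)→(18, 16): d=(18,6) right/bottom  bias=-1
    (0,5)@(1, 11): e=[157,5,12] → #
    (1,5)@(3, 11): e=[145,29,0] → ·  [on edge]
    (0,6)@(1, 13): e=[135,-9,48] → ·
    (1,6)@(3, 13): e=[123,15,36] → #
    (2,6)@(5, 13): e=[111,39,24] → #
    (3,6)@(7, 13): e=[99,63,12] → #
    (4,6)@(9, 13): e=[87,87,0] → ·  [on edge]
    (1,7)@(3, 15): e=[101,1,72] → #
    (4,7)@(9, 15): e=[65,73,36] → #
    (5,7)@(11, 15): e=[53,97,24] → #
    (6,7)@(13, 15): e=[41,121,12] → #
    (7,7)@(15, 15): e=[29,145,0] → ·  [on edge]
    (10,8)@(21, 17): e=[-29,203,0] → ·  [on edge]
  covered (20 px):
    · · · · · · · · · · · ·
    · · · · · · · · · · · ·
    · · · · · · · · · · · ·
    · · · · · · · · · · · ·
    · · · · · · · · · · · ·
    # · · · · · · · · · · ·
    · # # # · · · · · · · ·
    · # # # # # # · · · · ·
    · · # # # # # # · · · ·
    · · · # # # · · · · · ·
    · · · # · · · · · · · ·
    · · · · · · · · · · · ·
T1:
  2·area = 20
  edge (6, 8)→(11, 3): d=(5,-5) top-left  bias=+0
  edge (11, 3)→(2, 16): d=(-9,13) right/bottom  bias=-1
  edge (2, 16)→(6, 8): d=(4,-8) top-left  bias=+0
    (6,0)@(13, 1): e=[0,-8,28] → ·  [on edge]
    (5,1)@(11, 3): e=[0,0,20] → ·  [on edge]
    (4,2)@(9, 5): e=[0,8,12] → #  [on edge]
    (5,2)@(11, 5): e=[10,-18,28] → ·
    (3,3)@(7, 7): e=[0,16,4] → #  [on edge]
    (4,3)@(9, 7): e=[10,-10,20] → ·
    (2,4)@(5, 9): e=[0,24,-4] → ·  [on edge]
    (3,4)@(7, 9): e=[10,-2,12] → ·
    (1,5)@(3, 11): e=[0,32,-12] → ·  [on edge]
    (2,5)@(5, 11): e=[10,6,4] → #
    (3,5)@(7, 11): e=[20,-20,20] → ·
    (0,6)@(1, 13): e=[0,40,-20] → ·  [on edge]
  covered (3 px):
    · · · · · · · · · · · ·
    · · · · · · · · · · · ·
    · · · · # · · · · · · ·
    · · · # · · · · · · · ·
    · · · · · · · · · · · ·
    · · # · · · · · · · · ·
    · · · · · · · · · · · ·
    · · · · · · · · · · · ·
    · · · · · · · · · · · ·
    · · · · · · · · · · · ·
    · · · · · · · · · · · ·
    · · · · · · · · · · · ·
T2:
  2·area = 160  (B↔C swapped to make it positive)
  edge (9, 3)→(24, 20): d=(15,17) right/bottom  bias=-1
  edge (24, 20)→(4, 8): d=(-20,-12) top-left  bias=+0
  edge (4, 8)→(9, 3): d=(5,-5) top-left  bias=+0
    (5,0)@(11, 1): e=[-64,224,0] → ·  [on edge]
    (4,1)@(9, 3): e=[0,160,0] → ·  [on edge]
    (3,2)@(7, 5): e=[64,96,0] → #  [on edge]
    (4,2)@(9, 5): e=[30,120,10] → #
    (5,2)@(11, 5): e=[-4,144,20] → ·
    (2,3)@(5, 7): e=[128,32,0] → #  [on edge]
    (5,3)@(11, 7): e=[26,104,30] → #
    (6,3)@(13, 7): e=[-8,128,40] → ·
    (1,4)@(3, 9): e=[192,-32,0] → ·  [on edge]
    (2,4)@(5, 9): e=[158,-8,10] → ·
    (3,4)@(7, 9): e=[124,16,20] → #
    (6,4)@(13, 9): e=[22,88,50] → #
    (0,5)@(1, 11): e=[256,-96,0] → ·  [on edge]
    (4,5)@(9, 11): e=[120,0,40] → #  [on edge]
    (9,8)@(19, 17): e=[40,0,120] → #  [on edge]
  covered (22 px):
    · · · · · · · · · · · ·
    · · · · · · · · · · · ·
    · · · # # · · · · · · ·
    · · # # # # · · · · · ·
    · · · # # # # · · · · ·
    · · · · # # # # · · · ·
    · · · · · · # # # · · ·
    · · · · · · · · # # · ·
    · · · · · · · · · # # ·
    · · · · · · · · · · · #
    · · · · · · · · · · · ·
    · · · · · · · · · · · ·
T3:
  2·area = 79  (B↔C swapped to make it positive)
  edge (13, 11)→(4, 22): d=(-9,11) right/bottom  bias=-1
  edge (4, 22)→(5, 12): d=(1,-10) top-left  bias=+0
  edge (5, 12)→(13, 11): d=(8,-1) top-left  bias=+0
    (6,5)@(13, 11): e=[0,79,0] → ·  [on edge]
    (2,6)@(5, 13): e=[70,1,8] → #
    (3,6)@(7, 13): e=[48,21,10] → #
    (4,6)@(9, 13): e=[26,41,12] → #
    (5,6)@(11, 13): e=[4,61,14] → #
    (6,6)@(13, 13): e=[-18,81,16] → ·
    (2,7)@(5, 15): e=[52,3,24] → #
    (5,7)@(11, 15): e=[-14,63,30] → ·
    (2,8)@(5, 17): e=[34,5,40] → #
    (4,8)@(9, 17): e=[-10,45,44] → ·
    (2,9)@(5, 19): e=[16,7,56] → #
    (3,9)@(7, 19): e=[-6,27,58] → ·
  covered (10 px):
    · · · · · · · · · · · ·
    · · · · · · · · · · · ·
    · · · · · · · · · · · ·
    · · · · · · · · · · · ·
    · · · · · · · · · · · ·
    · · · · · · · · · · · ·
    · · # # # # · · · · · ·
    · · # # # · · · · · · ·
    · · # # · · · · · · · ·
    · · # · · · · · · · · ·
    · · · · · · · · · · · ·
    · · · · · · · · · · · ·

Z-buffer (winner per pixel, '.' = empty):
  . . . . . . . . . . . .
  . . . . . . . . . . . .
  . . . 2 2 . . . . . . .
  . . 2 2 2 2 . . . . . .
  . . . 2 2 2 2 . . . . .
  0 . 1 . 2 2 2 2 . . . .
  . 0 3 3 3 3 2 2 2 . . .
  . 0 3 3 3 0 0 . 2 2 . .
  . . 3 3 0 0 0 0 . 2 2 .
  . . 3 0 0 0 . . . . . 2
  . . . 0 . . . . . . . .
  . . . . . . . . . . . .

Answer: 2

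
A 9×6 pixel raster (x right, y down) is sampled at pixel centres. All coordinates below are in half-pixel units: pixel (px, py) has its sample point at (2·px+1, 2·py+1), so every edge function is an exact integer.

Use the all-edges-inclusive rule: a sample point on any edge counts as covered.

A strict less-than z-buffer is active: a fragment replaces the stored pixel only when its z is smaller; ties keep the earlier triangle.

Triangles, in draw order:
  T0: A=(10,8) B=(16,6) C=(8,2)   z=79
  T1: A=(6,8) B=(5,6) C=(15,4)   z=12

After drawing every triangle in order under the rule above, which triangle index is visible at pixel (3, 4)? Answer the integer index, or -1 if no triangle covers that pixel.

T0:
  2·area = 40  (B↔C swapped to make it positive)
  edge (10, 8)→(8, 2): d=(-2,-6) inclusive
  edge (8, 2)→(16, 6): d=(8,4) inclusive
  edge (16, 6)→(10, 8): d=(-6,2) inclusive
    (4,1)@(9, 3): e=[4,4,32] → █
    (5,1)@(11, 3): e=[16,-4,28] → ·
    (4,2)@(9, 5): e=[0,20,20] → █  [on edge]
    (5,2)@(11, 5): e=[12,12,16] → █
    (6,2)@(13, 5): e=[24,4,12] → █
    (7,2)@(15, 5): e=[36,-4,8] → ·
    (4,3)@(9, 7): e=[-4,36,8] → ·
    (5,3)@(11, 7): e=[8,28,4] → █
    (6,3)@(13, 7): e=[20,20,0] → █  [on edge]
    (7,3)@(15, 7): e=[32,12,-4] → ·
    (3,4)@(7, 9): e=[-20,60,0] → ·  [on edge]
    (5,4)@(11, 9): e=[4,44,-8] → ·
    (0,5)@(1, 11): e=[-60,100,0] → ·  [on edge]
    (5,5)@(11, 11): e=[0,60,-20] → ·  [on edge]
  covered (6 px):
    · · · · · · · · ·
    · · · · █ · · · ·
    · · · · █ █ █ · ·
    · · · · · █ █ · ·
    · · · · · · · · ·
    · · · · · · · · ·
T1:
  2·area = 22
  edge (6, 8)→(5, 6): d=(-1,-2) inclusive
  edge (5, 6)→(15, 4): d=(10,-2) inclusive
  edge (15, 4)→(6, 8): d=(-9,4) inclusive
    (5,2)@(11, 5): e=[13,2,7] → █
    (6,2)@(13, 5): e=[17,6,-1] → ·
    (3,3)@(7, 7): e=[3,14,5] → █
    (4,3)@(9, 7): e=[7,18,-3] → ·
    (5,3)@(11, 7): e=[11,22,-11] → ·
    (3,4)@(7, 9): e=[1,34,-13] → ·
  covered (2 px):
    · · · · · · · · ·
    · · · · · · · · ·
    · · · · · █ · · ·
    · · · █ · · · · ·
    · · · · · · · · ·
    · · · · · · · · ·

Z-buffer (winner per pixel, '.' = empty):
  . . . . . . . . .
  . . . . 0 . . . .
  . . . . 0 1 0 . .
  . . . 1 . 0 0 . .
  . . . . . . . . .
  . . . . . . . . .

Result: -1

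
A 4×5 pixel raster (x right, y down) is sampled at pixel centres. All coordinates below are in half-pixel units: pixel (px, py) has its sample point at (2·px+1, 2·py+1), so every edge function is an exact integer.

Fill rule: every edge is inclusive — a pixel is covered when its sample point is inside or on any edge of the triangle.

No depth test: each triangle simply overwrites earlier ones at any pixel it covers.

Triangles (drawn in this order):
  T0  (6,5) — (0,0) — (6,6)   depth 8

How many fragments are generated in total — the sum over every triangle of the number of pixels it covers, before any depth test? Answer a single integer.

T0:
  2·area = 6  (B↔C swapped to make it positive)
  edge (6, 5)→(6, 6): d=(0,1) inclusive
  edge (6, 6)→(0, 0): d=(-6,-6) inclusive
  edge (0, 0)→(6, 5): d=(6,5) inclusive
    (0,0)@(1, 1): e=[5,0,1] → X  [on edge]
    (1,0)@(3, 1): e=[3,12,-9] → .
    (0,1)@(1, 3): e=[5,-12,13] → .
    (1,1)@(3, 3): e=[3,0,3] → X  [on edge]
    (2,1)@(5, 3): e=[1,12,-7] → .
    (1,2)@(3, 5): e=[3,-12,15] → .
    (2,2)@(5, 5): e=[1,0,5] → X  [on edge]
    (3,2)@(7, 5): e=[-1,12,-5] → .
    (2,3)@(5, 7): e=[1,-12,17] → .
    (3,3)@(7, 7): e=[-1,0,7] → .  [on edge]
  covered (3 px):
    X . . .
    . X . .
    . . X .
    . . . .
    . . . .

Result: 3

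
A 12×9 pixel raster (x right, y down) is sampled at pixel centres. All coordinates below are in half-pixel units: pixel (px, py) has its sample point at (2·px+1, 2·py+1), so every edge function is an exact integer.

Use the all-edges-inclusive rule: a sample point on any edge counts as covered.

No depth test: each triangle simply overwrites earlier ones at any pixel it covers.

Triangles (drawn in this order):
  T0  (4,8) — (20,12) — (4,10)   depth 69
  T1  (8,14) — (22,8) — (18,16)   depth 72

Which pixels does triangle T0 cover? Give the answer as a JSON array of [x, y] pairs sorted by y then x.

T0:
  2·area = 32
  edge (4, 8)→(20, 12): d=(16,4) inclusive
  edge (20, 12)→(4, 10): d=(-16,-2) inclusive
  edge (4, 10)→(4, 8): d=(0,-2) inclusive
    (2,4)@(5, 9): e=[12,18,2] → X
    (3,4)@(7, 9): e=[4,22,6] → X
    (4,4)@(9, 9): e=[-4,26,10] → .
    (2,5)@(5, 11): e=[44,-14,2] → .
    (3,5)@(7, 11): e=[36,-10,6] → .
    (6,5)@(13, 11): e=[12,2,18] → X
    (7,5)@(15, 11): e=[4,6,22] → X
    (8,5)@(17, 11): e=[-4,10,26] → .
    (6,6)@(13, 13): e=[44,-30,18] → .
    (7,6)@(15, 13): e=[36,-26,22] → .
  covered (4 px):
    . . . . . . . . . . . .
    . . . . . . . . . . . .
    . . . . . . . . . . . .
    . . . . . . . . . . . .
    . . X X . . . . . . . .
    . . . . . . X X . . . .
    . . . . . . . . . . . .
    . . . . . . . . . . . .
    . . . . . . . . . . . .
T1:
  2·area = 88
  edge (8, 14)→(22, 8): d=(14,-6) inclusive
  edge (22, 8)→(18, 16): d=(-4,8) inclusive
  edge (18, 16)→(8, 14): d=(-10,-2) inclusive
    (10,4)@(21, 9): e=[8,4,76] → X
    (11,4)@(23, 9): e=[20,-12,80] → .
    (7,5)@(15, 11): e=[0,44,44] → X  [on edge]
    (8,5)@(17, 11): e=[12,28,48] → X
    (9,5)@(19, 11): e=[24,12,52] → X
    (10,5)@(21, 11): e=[36,-4,56] → .
    (1,6)@(3, 13): e=[-44,132,0] → .  [on edge]
    (5,6)@(11, 13): e=[4,68,16] → X
    (6,6)@(13, 13): e=[16,52,20] → X
    (10,6)@(21, 13): e=[64,-12,36] → .
    (5,7)@(11, 15): e=[32,60,-4] → .
    (6,7)@(13, 15): e=[44,44,0] → X  [on edge]
    (0,8)@(1, 17): e=[0,132,-44] → .  [on edge]
    (11,8)@(23, 17): e=[132,-44,0] → .  [on edge]
  covered (12 px):
    . . . . . . . . . . . .
    . . . . . . . . . . . .
    . . . . . . . . . . . .
    . . . . . . . . . . . .
    . . . . . . . . . . X .
    . . . . . . . X X X . .
    . . . . . X X X X X . .
    . . . . . . X X X . . .
    . . . . . . . . . . . .

Answer: [[2,4],[3,4],[6,5],[7,5]]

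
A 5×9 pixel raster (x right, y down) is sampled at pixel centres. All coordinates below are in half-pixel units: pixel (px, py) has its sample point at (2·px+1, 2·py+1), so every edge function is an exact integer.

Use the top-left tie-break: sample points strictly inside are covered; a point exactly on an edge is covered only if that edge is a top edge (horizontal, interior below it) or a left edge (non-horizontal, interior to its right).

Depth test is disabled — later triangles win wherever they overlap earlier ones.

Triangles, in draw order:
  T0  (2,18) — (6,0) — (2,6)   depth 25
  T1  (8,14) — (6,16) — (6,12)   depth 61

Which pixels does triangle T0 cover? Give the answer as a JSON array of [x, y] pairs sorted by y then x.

T0:
  2·area = 48  (B↔C swapped to make it positive)
  edge (2, 18)→(2, 6): d=(0,-12) top-left  bias=+0
  edge (2, 6)→(6, 0): d=(4,-6) top-left  bias=+0
  edge (6, 0)→(2, 18): d=(-4,18) right/bottom  bias=-1
    (2,1)@(5, 3): e=[36,6,6] → X
    (3,1)@(7, 3): e=[60,18,-30] → .
    (1,2)@(3, 5): e=[12,2,34] → X
    (2,2)@(5, 5): e=[36,14,-2] → .
    (1,3)@(3, 7): e=[12,10,26] → X
    (2,3)@(5, 7): e=[36,22,-10] → .
    (1,4)@(3, 9): e=[12,18,18] → X
    (2,4)@(5, 9): e=[36,30,-18] → .
    (1,5)@(3, 11): e=[12,26,10] → X
    (2,5)@(5, 11): e=[36,38,-26] → .
    (1,6)@(3, 13): e=[12,34,2] → X
    (2,6)@(5, 13): e=[36,46,-34] → .
  covered (6 px):
    . . . . .
    . . X . .
    . X . . .
    . X . . .
    . X . . .
    . X . . .
    . X . . .
    . . . . .
    . . . . .
T1:
  2·area = 8
  edge (8, 14)→(6, 16): d=(-2,2) right/bottom  bias=-1
  edge (6, 16)→(6, 12): d=(0,-4) top-left  bias=+0
  edge (6, 12)→(8, 14): d=(2,2) right/bottom  bias=-1
    (0,3)@(1, 7): e=[28,-20,0] → .  [on edge]
    (1,4)@(3, 9): e=[20,-12,0] → .  [on edge]
    (2,5)@(5, 11): e=[12,-4,0] → .  [on edge]
    (3,6)@(7, 13): e=[4,4,0] → .  [on edge]
    (4,6)@(9, 13): e=[0,12,-4] → .  [on edge]
    (3,7)@(7, 15): e=[0,4,4] → .  [on edge]
    (4,7)@(9, 15): e=[-4,12,0] → .  [on edge]
    (2,8)@(5, 17): e=[0,-4,12] → .  [on edge]
  covered (0 px):
    . . . . .
    . . . . .
    . . . . .
    . . . . .
    . . . . .
    . . . . .
    . . . . .
    . . . . .
    . . . . .

Final: [[2,1],[1,2],[1,3],[1,4],[1,5],[1,6]]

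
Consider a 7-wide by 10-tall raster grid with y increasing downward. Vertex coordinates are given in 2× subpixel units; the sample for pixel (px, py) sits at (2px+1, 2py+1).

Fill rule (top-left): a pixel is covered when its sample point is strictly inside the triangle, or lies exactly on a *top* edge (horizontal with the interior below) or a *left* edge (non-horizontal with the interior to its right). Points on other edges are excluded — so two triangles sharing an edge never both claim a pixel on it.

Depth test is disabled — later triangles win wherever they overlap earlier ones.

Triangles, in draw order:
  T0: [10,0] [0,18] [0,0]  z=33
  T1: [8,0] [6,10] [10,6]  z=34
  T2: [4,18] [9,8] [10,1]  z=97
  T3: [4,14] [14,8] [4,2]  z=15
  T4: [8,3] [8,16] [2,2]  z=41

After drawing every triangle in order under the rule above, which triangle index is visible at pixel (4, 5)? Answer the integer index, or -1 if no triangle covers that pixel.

T0:
  2·area = 180
  edge (10, 0)→(0, 18): d=(-10,18) right/bottom  bias=-1
  edge (0, 18)→(0, 0): d=(0,-18) top-left  bias=+0
  edge (0, 0)→(10, 0): d=(10,0) top-left  bias=+0
    (0,0)@(1, 1): e=[152,18,10] → █
    (1,0)@(3, 1): e=[116,54,10] → █
    (2,0)@(5, 1): e=[80,90,10] → █
    (3,0)@(7, 1): e=[44,126,10] → █
    (4,0)@(9, 1): e=[8,162,10] → █
    (5,0)@(11, 1): e=[-28,198,10] → ·
    (0,1)@(1, 3): e=[132,18,30] → █
    (4,1)@(9, 3): e=[-12,162,30] → ·
    (0,2)@(1, 5): e=[112,18,50] → █
    (4,2)@(9, 5): e=[-32,162,50] → ·
    (0,3)@(1, 7): e=[92,18,70] → █
    (3,3)@(7, 7): e=[-16,126,70] → ·
    (2,4)@(5, 9): e=[0,90,90] → ·  [on edge]
  covered (22 px):
    █ █ █ █ █ · ·
    █ █ █ █ · · ·
    █ █ █ █ · · ·
    █ █ █ · · · ·
    █ █ · · · · ·
    █ █ · · · · ·
    █ · · · · · ·
    █ · · · · · ·
    · · · · · · ·
    · · · · · · ·
T1:
  2·area = 32  (B↔C swapped to make it positive)
  edge (8, 0)→(10, 6): d=(2,6) right/bottom  bias=-1
  edge (10, 6)→(6, 10): d=(-4,4) right/bottom  bias=-1
  edge (6, 10)→(8, 0): d=(2,-10) top-left  bias=+0
    (4,1)@(9, 3): e=[0,16,16] → ·  [on edge]
    (6,1)@(13, 3): e=[-24,0,56] → ·  [on edge]
    (3,2)@(7, 5): e=[16,16,0] → █  [on edge]
    (4,2)@(9, 5): e=[4,8,20] → █
    (5,2)@(11, 5): e=[-8,0,40] → ·  [on edge]
    (3,3)@(7, 7): e=[20,8,4] → █
    (4,3)@(9, 7): e=[8,0,24] → ·  [on edge]
    (3,4)@(7, 9): e=[24,0,8] → ·  [on edge]
    (5,4)@(11, 9): e=[0,-16,48] → ·  [on edge]
    (2,5)@(5, 11): e=[40,0,-8] → ·  [on edge]
    (1,6)@(3, 13): e=[56,0,-24] → ·  [on edge]
    (0,7)@(1, 15): e=[72,0,-40] → ·  [on edge]
    (2,7)@(5, 15): e=[48,-16,0] → ·  [on edge]
    (6,7)@(13, 15): e=[0,-48,80] → ·  [on edge]
  covered (3 px):
    · · · · · · ·
    · · · · · · ·
    · · · █ █ · ·
    · · · █ · · ·
    · · · · · · ·
    · · · · · · ·
    · · · · · · ·
    · · · · · · ·
    · · · · · · ·
    · · · · · · ·
T2:
  2·area = 25  (B↔C swapped to make it positive)
  edge (4, 18)→(10, 1): d=(6,-17) top-left  bias=+0
  edge (10, 1)→(9, 8): d=(-1,7) right/bottom  bias=-1
  edge (9, 8)→(4, 18): d=(-5,10) right/bottom  bias=-1
    (4,2)@(9, 5): e=[7,3,15] → █
    (5,2)@(11, 5): e=[41,-11,-5] → ·
    (4,3)@(9, 7): e=[19,1,5] → █
    (5,3)@(11, 7): e=[53,-13,-15] → ·
    (4,4)@(9, 9): e=[31,-1,-5] → ·
    (3,5)@(7, 11): e=[9,11,5] → █
    (4,5)@(9, 11): e=[43,-3,-15] → ·
    (3,6)@(7, 13): e=[21,9,-5] → ·
  covered (3 px):
    · · · · · · ·
    · · · · · · ·
    · · · · █ · ·
    · · · · █ · ·
    · · · · · · ·
    · · · █ · · ·
    · · · · · · ·
    · · · · · · ·
    · · · · · · ·
    · · · · · · ·
T3:
  2·area = 120  (B↔C swapped to make it positive)
  edge (4, 14)→(4, 2): d=(0,-12) top-left  bias=+0
  edge (4, 2)→(14, 8): d=(10,6) right/bottom  bias=-1
  edge (14, 8)→(4, 14): d=(-10,6) right/bottom  bias=-1
    (2,1)@(5, 3): e=[12,4,104] → █
    (3,1)@(7, 3): e=[36,-8,92] → ·
    (2,2)@(5, 5): e=[12,24,84] → █
    (3,2)@(7, 5): e=[36,12,72] → █
    (4,2)@(9, 5): e=[60,0,60] → ·  [on edge]
    (2,3)@(5, 7): e=[12,44,64] → █
    (4,3)@(9, 7): e=[60,20,40] → █
    (5,3)@(11, 7): e=[84,8,28] → █
    (6,3)@(13, 7): e=[108,-4,16] → ·
    (2,4)@(5, 9): e=[12,64,44] → █
    (6,4)@(13, 9): e=[108,16,-4] → ·
    (2,5)@(5, 11): e=[12,84,24] → █
    (4,5)@(9, 11): e=[60,60,0] → ·  [on edge]
  covered (14 px):
    · · · · · · ·
    · · █ · · · ·
    · · █ █ · · ·
    · · █ █ █ █ ·
    · · █ █ █ █ ·
    · · █ █ · · ·
    · · █ · · · ·
    · · · · · · ·
    · · · · · · ·
    · · · · · · ·
T4:
  2·area = 78
  edge (8, 3)→(8, 16): d=(0,13) right/bottom  bias=-1
  edge (8, 16)→(2, 2): d=(-6,-14) top-left  bias=+0
  edge (2, 2)→(8, 3): d=(6,1) right/bottom  bias=-1
    (1,1)@(3, 3): e=[65,8,5] → █
    (2,1)@(5, 3): e=[39,36,3] → █
    (3,1)@(7, 3): e=[13,64,1] → █
    (4,1)@(9, 3): e=[-13,92,-1] → ·
    (1,2)@(3, 5): e=[65,-4,17] → ·
    (2,2)@(5, 5): e=[39,24,15] → █
    (4,2)@(9, 5): e=[-13,80,11] → ·
    (2,3)@(5, 7): e=[39,12,27] → █
    (4,3)@(9, 7): e=[-13,68,23] → ·
    (2,4)@(5, 9): e=[39,0,39] → █  [on edge]
    (4,4)@(9, 9): e=[-13,56,35] → ·
    (2,5)@(5, 11): e=[39,-12,51] → ·
  covered (11 px):
    · · · · · · ·
    · █ █ █ · · ·
    · · █ █ · · ·
    · · █ █ · · ·
    · · █ █ · · ·
    · · · █ · · ·
    · · · █ · · ·
    · · · · · · ·
    · · · · · · ·
    · · · · · · ·

Z-buffer (winner per pixel, '.' = empty):
  0 0 0 0 0 . .
  0 4 4 4 . . .
  0 0 4 4 2 . .
  0 0 4 4 3 3 .
  0 0 4 4 3 3 .
  0 0 3 4 . . .
  0 . 3 4 . . .
  0 . . . . . .
  . . . . . . .
  . . . . . . .

Final: -1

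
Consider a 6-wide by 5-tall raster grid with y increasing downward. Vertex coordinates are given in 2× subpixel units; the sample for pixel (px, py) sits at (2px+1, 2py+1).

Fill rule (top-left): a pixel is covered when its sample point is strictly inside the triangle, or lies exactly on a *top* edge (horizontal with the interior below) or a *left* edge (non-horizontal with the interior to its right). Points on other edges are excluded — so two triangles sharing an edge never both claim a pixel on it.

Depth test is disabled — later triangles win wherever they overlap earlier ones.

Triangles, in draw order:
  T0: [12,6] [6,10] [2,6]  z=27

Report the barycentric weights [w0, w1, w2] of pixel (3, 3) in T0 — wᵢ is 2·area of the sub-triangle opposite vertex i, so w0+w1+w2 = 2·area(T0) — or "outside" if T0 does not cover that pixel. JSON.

T0:
  2·area = 40
  edge (12, 6)→(6, 10): d=(-6,4) right/bottom  bias=-1
  edge (6, 10)→(2, 6): d=(-4,-4) top-left  bias=+0
  edge (2, 6)→(12, 6): d=(10,0) top-left  bias=+0
    (0,2)@(1, 5): e=[50,0,-10] → ·  [on edge]
    (1,3)@(3, 7): e=[30,0,10] → #  [on edge]
    (2,3)@(5, 7): e=[22,8,10] → #
    (3,3)@(7, 7): e=[14,16,10] → #
    (4,3)@(9, 7): e=[6,24,10] → #
    (5,3)@(11, 7): e=[-2,32,10] → ·
    (1,4)@(3, 9): e=[18,-8,30] → ·
    (2,4)@(5, 9): e=[10,0,30] → #  [on edge]
    (4,4)@(9, 9): e=[-6,16,30] → ·
  covered (6 px):
    · · · · · ·
    · · · · · ·
    · · · · · ·
    · # # # # ·
    · · # # · ·

Result: [16,10,14]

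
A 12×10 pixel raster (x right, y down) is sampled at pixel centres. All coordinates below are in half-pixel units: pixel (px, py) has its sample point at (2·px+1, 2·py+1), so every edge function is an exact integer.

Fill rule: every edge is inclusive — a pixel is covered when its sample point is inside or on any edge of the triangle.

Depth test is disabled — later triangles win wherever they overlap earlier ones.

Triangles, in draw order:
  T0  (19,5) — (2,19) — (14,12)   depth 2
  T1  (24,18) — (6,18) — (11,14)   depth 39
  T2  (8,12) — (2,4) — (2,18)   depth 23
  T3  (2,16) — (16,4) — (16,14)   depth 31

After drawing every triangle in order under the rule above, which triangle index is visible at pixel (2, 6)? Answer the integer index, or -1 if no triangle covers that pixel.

T0:
  2·area = 49  (B↔C swapped to make it positive)
  edge (19, 5)→(14, 12): d=(-5,7) inclusive
  edge (14, 12)→(2, 19): d=(-12,7) inclusive
  edge (2, 19)→(19, 5): d=(17,-14) inclusive
    (9,2)@(19, 5): e=[0,49,0] → #  [on edge]
    (10,2)@(21, 5): e=[-14,35,28] → ·
    (8,3)@(17, 7): e=[4,39,6] → #
    (9,3)@(19, 7): e=[-10,25,34] → ·
    (7,4)@(15, 9): e=[8,29,12] → #
    (8,4)@(17, 9): e=[-6,15,40] → ·
    (6,5)@(13, 11): e=[12,19,18] → #
    (7,5)@(15, 11): e=[-2,5,46] → ·
    (5,6)@(11, 13): e=[16,9,24] → #
    (6,6)@(13, 13): e=[2,-5,52] → ·
    (3,7)@(7, 15): e=[34,13,2] → #
    (4,7)@(9, 15): e=[20,-1,30] → ·
    (4,9)@(9, 19): e=[0,-49,98] → ·  [on edge]
  covered (7 px):
    · · · · · · · · · · · ·
    · · · · · · · · · · · ·
    · · · · · · · · · # · ·
    · · · · · · · · # · · ·
    · · · · · · · # · · · ·
    · · · · · · # · · · · ·
    · · · · · # · · · · · ·
    · · · # · · · · · · · ·
    · · # · · · · · · · · ·
    · · · · · · · · · · · ·
T1:
  2·area = 72
  edge (24, 18)→(6, 18): d=(-18,0) inclusive
  edge (6, 18)→(11, 14): d=(5,-4) inclusive
  edge (11, 14)→(24, 18): d=(13,4) inclusive
    (5,7)@(11, 15): e=[54,5,13] → #
    (6,7)@(13, 15): e=[54,13,5] → #
    (7,7)@(15, 15): e=[54,21,-3] → ·
    (4,8)@(9, 17): e=[18,7,47] → #
    (7,8)@(15, 17): e=[18,31,23] → #
    (8,8)@(17, 17): e=[18,39,15] → #
    (9,8)@(19, 17): e=[18,47,7] → #
    (10,8)@(21, 17): e=[18,55,-1] → ·
    (4,9)@(9, 19): e=[-18,17,73] → ·
    (5,9)@(11, 19): e=[-18,25,65] → ·
    (6,9)@(13, 19): e=[-18,33,57] → ·
    (7,9)@(15, 19): e=[-18,41,49] → ·
  covered (8 px):
    · · · · · · · · · · · ·
    · · · · · · · · · · · ·
    · · · · · · · · · · · ·
    · · · · · · · · · · · ·
    · · · · · · · · · · · ·
    · · · · · · · · · · · ·
    · · · · · · · · · · · ·
    · · · · · # # · · · · ·
    · · · · # # # # # # · ·
    · · · · · · · · · · · ·
T2:
  2·area = 84  (B↔C swapped to make it positive)
  edge (8, 12)→(2, 18): d=(-6,6) inclusive
  edge (2, 18)→(2, 4): d=(0,-14) inclusive
  edge (2, 4)→(8, 12): d=(6,8) inclusive
    (9,0)@(19, 1): e=[0,238,-154] → ·  [on edge]
    (8,1)@(17, 3): e=[0,210,-126] → ·  [on edge]
    (7,2)@(15, 5): e=[0,182,-98] → ·  [on edge]
    (1,3)@(3, 7): e=[60,14,10] → #
    (2,3)@(5, 7): e=[48,42,-6] → ·
    (6,3)@(13, 7): e=[0,154,-70] → ·  [on edge]
    (1,4)@(3, 9): e=[48,14,22] → #
    (2,4)@(5, 9): e=[36,42,6] → #
    (3,4)@(7, 9): e=[24,70,-10] → ·
    (5,4)@(11, 9): e=[0,126,-42] → ·  [on edge]
    (1,5)@(3, 11): e=[36,14,34] → #
    (3,5)@(7, 11): e=[12,70,2] → #
    (4,5)@(9, 11): e=[0,98,-14] → ·  [on edge]
    (3,6)@(7, 13): e=[0,70,14] → #  [on edge]
    (2,7)@(5, 15): e=[0,42,42] → #  [on edge]
    (1,8)@(3, 17): e=[0,14,70] → #  [on edge]
    (0,9)@(1, 19): e=[0,-14,98] → ·  [on edge]
  covered (12 px):
    · · · · · · · · · · · ·
    · · · · · · · · · · · ·
    · · · · · · · · · · · ·
    · # · · · · · · · · · ·
    · # # · · · · · · · · ·
    · # # # · · · · · · · ·
    · # # # · · · · · · · ·
    · # # · · · · · · · · ·
    · # · · · · · · · · · ·
    · · · · · · · · · · · ·
T3:
  2·area = 140
  edge (2, 16)→(16, 4): d=(14,-12) inclusive
  edge (16, 4)→(16, 14): d=(0,10) inclusive
  edge (16, 14)→(2, 16): d=(-14,2) inclusive
    (7,2)@(15, 5): e=[2,10,128] → #
    (8,2)@(17, 5): e=[26,-10,124] → ·
    (6,3)@(13, 7): e=[6,30,104] → #
    (8,3)@(17, 7): e=[54,-10,96] → ·
    (5,4)@(11, 9): e=[10,50,80] → #
    (8,4)@(17, 9): e=[82,-10,68] → ·
    (4,5)@(9, 11): e=[14,70,56] → #
    (8,5)@(17, 11): e=[110,-10,40] → ·
    (3,6)@(7, 13): e=[18,90,32] → #
    (8,6)@(17, 13): e=[138,-10,12] → ·
    (11,6)@(23, 13): e=[210,-70,0] → ·  [on edge]
    (2,7)@(5, 15): e=[22,110,8] → #
    (4,7)@(9, 15): e=[70,70,0] → #  [on edge]
  covered (18 px):
    · · · · · · · · · · · ·
    · · · · · · · · · · · ·
    · · · · · · · # · · · ·
    · · · · · · # # · · · ·
    · · · · · # # # · · · ·
    · · · · # # # # · · · ·
    · · · # # # # # · · · ·
    · · # # # · · · · · · ·
    · · · · · · · · · · · ·
    · · · · · · · · · · · ·

Z-buffer (winner per pixel, '.' = empty):
  . . . . . . . . . . . .
  . . . . . . . . . . . .
  . . . . . . . 3 . 0 . .
  . 2 . . . . 3 3 0 . . .
  . 2 2 . . 3 3 3 . . . .
  . 2 2 2 3 3 3 3 . . . .
  . 2 2 3 3 3 3 3 . . . .
  . 2 3 3 3 1 1 . . . . .
  . 2 0 . 1 1 1 1 1 1 . .
  . . . . . . . . . . . .

Final: 2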